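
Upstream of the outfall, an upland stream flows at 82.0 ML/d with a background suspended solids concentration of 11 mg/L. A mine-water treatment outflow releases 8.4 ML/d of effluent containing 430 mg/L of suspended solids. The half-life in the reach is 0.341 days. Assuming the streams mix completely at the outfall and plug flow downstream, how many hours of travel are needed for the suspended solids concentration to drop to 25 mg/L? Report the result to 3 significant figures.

Mass balance: C = (82.00·11.00 + 8.400·430.0) / 90.40 = 4514/90.40 = 49.93 mg/L.
Half-life 0.341 d → k = ln 2 / 0.341 = 2.033 d⁻¹.
49.93·exp(−k·t) = 25 → t = ln(49.93/25)/k = 29410 s = 8.168 h.

8.17 h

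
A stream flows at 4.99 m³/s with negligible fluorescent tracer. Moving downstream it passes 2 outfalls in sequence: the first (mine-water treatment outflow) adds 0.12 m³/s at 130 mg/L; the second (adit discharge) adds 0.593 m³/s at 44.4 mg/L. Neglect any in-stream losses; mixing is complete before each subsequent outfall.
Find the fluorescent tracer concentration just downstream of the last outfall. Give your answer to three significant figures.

7.35 mg/L

Outfall 1: combined Q = 5.110 m³/s; C = (4.990·0 + 0.1200·130.0)/5.110 = 3.053 mg/L.
Outfall 2: combined Q = 5.703 m³/s; C = (5.110·3.053 + 0.5930·44.40)/5.703 = 7.352 mg/L.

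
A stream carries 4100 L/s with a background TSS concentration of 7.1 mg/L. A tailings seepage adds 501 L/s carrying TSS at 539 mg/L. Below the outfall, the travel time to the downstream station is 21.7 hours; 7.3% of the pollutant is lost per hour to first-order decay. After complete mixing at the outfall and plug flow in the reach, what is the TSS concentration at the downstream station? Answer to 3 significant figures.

12.6 mg/L

Mass balance: C = (4100·7.100 + 501.0·539.0) / 4601 = 299100/4601 = 65.02 mg/L.
7.3%/h lost → k = −ln(1 − 0.073) = 0.07580 h⁻¹.
Applying C = C₀e^(−kt): 65.02 × 0.1930 = 12.55 mg/L.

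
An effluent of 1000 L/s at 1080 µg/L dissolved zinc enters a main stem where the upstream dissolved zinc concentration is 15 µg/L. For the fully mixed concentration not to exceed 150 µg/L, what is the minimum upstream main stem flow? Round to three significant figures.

6890 L/s

Set C_mix = 150: (Q·15.00 + 1000·1080) / (Q + 1000) = 150
→ Q = 1000·(1080 − 150)/(150 − 15.00) = 6889 L/s.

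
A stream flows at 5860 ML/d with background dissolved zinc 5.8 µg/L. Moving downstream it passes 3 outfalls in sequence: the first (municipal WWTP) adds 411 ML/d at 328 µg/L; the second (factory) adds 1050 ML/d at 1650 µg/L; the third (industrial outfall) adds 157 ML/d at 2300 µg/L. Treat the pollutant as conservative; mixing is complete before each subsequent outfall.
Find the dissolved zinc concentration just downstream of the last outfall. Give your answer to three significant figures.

After outfall 1: Q = 5860 + 411.0 = 6271 ML/d; C = (5860·5.800 + 411.0·328.0)/6271 = 26.92 µg/L.
After outfall 2: Q = 6271 + 1050 = 7321 ML/d; C = (6271·26.92 + 1050·1650)/7321 = 259.7 µg/L.
After outfall 3: Q = 7321 + 157.0 = 7478 ML/d; C = (7321·259.7 + 157.0·2300)/7478 = 302.5 µg/L.

303 µg/L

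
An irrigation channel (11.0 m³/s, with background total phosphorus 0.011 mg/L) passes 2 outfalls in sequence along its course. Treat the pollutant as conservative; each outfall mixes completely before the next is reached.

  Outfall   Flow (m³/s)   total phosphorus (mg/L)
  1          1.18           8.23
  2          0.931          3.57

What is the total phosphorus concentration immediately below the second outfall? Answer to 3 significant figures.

1.00 mg/L

After outfall 1: Q = 11.00 + 1.180 = 12.18 m³/s; C = (11.00·0.01100 + 1.180·8.230)/12.18 = 0.8073 mg/L.
After outfall 2: Q = 12.18 + 0.9310 = 13.11 m³/s; C = (12.18·0.8073 + 0.9310·3.570)/13.11 = 1.003 mg/L.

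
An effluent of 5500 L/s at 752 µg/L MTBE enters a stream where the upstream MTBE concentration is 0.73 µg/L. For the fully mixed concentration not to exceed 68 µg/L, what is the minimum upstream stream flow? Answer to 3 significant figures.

55900 L/s

Set C_mix = 68: (Q·0.7300 + 5500·752.0) / (Q + 5500) = 68
→ Q = 5500·(752.0 − 68)/(68 − 0.7300) = 55920 L/s.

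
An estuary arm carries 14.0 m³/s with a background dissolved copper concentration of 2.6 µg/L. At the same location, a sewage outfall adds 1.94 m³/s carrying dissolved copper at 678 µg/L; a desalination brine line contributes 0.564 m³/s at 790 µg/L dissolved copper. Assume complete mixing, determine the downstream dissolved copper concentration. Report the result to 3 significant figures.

Conservation of mass: C = (14.00·2.600 + 1.940·678.0 + 0.5640·790.0) / 16.50 = 1797/16.50 = 108.9 µg/L.

109 µg/L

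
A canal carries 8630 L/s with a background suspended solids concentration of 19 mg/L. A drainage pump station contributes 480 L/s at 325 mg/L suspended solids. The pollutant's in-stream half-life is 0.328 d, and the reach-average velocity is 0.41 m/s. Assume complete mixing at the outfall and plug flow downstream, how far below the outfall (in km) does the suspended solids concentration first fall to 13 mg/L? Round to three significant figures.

16.7 km

After mixing, C = (8630·19.00 + 480.0·325.0) / 9110 = 320000/9110 = 35.12 mg/L.
Half-life 0.328 d → k = ln 2 / 0.328 = 2.113 d⁻¹.
Set 35.12·exp(−k·t) = 13 → t = ln(35.12/13)/k = 40640 s = 11.29 h.
Distance = v·t = 0.41·40640 = 16660 m = 16.66 km.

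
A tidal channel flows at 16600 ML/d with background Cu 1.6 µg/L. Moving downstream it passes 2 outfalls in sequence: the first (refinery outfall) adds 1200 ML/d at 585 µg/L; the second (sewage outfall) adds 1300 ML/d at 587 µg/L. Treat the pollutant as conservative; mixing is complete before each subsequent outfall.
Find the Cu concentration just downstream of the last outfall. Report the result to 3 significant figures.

Below outfall 1: Q → 17800 ML/d, C = (16600·1.600 + 1200·585.0)/17800 = 40.93 µg/L.
Below outfall 2: Q → 19100 ML/d, C = (17800·40.93 + 1300·587.0)/19100 = 78.10 µg/L.

78.1 µg/L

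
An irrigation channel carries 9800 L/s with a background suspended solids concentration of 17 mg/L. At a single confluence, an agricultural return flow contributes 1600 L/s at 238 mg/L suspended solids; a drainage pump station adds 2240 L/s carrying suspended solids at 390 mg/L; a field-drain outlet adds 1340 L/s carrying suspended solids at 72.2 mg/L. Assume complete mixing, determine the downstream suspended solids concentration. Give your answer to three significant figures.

Flow-weighted average: C = (9800·17.00 + 1600·238.0 + 2240·390.0 + 1340·72.20) / 14980 = 1518000/14980 = 101.3 mg/L.

101 mg/L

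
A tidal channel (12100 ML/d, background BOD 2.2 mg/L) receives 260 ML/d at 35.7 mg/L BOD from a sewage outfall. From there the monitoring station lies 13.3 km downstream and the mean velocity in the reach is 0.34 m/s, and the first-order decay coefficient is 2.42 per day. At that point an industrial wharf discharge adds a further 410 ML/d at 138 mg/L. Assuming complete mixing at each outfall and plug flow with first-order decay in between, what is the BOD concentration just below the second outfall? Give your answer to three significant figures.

Conservation of mass: C = (12100·2.200 + 260.0·35.70) / 12360 = 35900/12360 = 2.905 mg/L; combined flow 12360 ML/d.
Travel time t = 13.3·1000 / 0.34 = 39120 s = 10.87 h.
Decay over the reach: 2.905·exp(−kt) = 2.905·0.3343 = 0.9711 mg/L.
At the second outfall, C = (12360·0.9711 + 410.0·138.0) / (12360 + 410.0) = 5.371 mg/L.

5.37 mg/L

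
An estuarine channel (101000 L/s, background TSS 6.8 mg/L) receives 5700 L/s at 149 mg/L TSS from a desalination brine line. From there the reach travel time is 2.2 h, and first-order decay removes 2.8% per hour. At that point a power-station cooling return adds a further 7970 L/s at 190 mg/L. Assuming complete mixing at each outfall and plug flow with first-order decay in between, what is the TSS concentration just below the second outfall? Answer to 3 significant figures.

25.8 mg/L

Mixed concentration C = ΣQC/ΣQ = (101000·6.800 + 5700·149.0) / 106700 = 1536000/106700 = 14.40 mg/L; combined flow 106700 L/s.
2.8%/h lost → k = −ln(1 − 0.028) = 0.02840 h⁻¹.
First-order decay: C = 14.40·exp(−k·t) = 14.40·0.9394 = 13.52 mg/L.
Second outfall: C = (106700·13.52 + 7970·190.0)/114700 = 25.79 mg/L.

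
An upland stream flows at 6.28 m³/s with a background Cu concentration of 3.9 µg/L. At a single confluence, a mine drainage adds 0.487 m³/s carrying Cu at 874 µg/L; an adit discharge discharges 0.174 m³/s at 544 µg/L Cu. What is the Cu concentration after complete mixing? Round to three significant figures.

Mass balance: C = (6.280·3.900 + 0.4870·874.0 + 0.1740·544.0) / 6.941 = 544.8/6.941 = 78.49 µg/L.

78.5 µg/L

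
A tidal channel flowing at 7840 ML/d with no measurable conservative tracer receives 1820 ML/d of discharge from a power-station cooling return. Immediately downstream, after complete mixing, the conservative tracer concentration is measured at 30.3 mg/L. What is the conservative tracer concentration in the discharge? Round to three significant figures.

161 mg/L

Mass balance: 7840·0 + 1820·Cₑ = 9660·30.30
→ Cₑ = (9660·30.30 − 7840·0) / 1820 = 160.8 mg/L.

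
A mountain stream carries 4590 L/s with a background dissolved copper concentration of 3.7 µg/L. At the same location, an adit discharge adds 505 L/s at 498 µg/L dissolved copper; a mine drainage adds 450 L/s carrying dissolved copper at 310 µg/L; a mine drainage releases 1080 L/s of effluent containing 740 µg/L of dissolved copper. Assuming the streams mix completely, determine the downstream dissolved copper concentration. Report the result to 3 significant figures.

After mixing, C = (4590·3.700 + 505.0·498.0 + 450.0·310.0 + 1080·740.0) / 6625 = 1207000/6625 = 182.2 µg/L.

182 µg/L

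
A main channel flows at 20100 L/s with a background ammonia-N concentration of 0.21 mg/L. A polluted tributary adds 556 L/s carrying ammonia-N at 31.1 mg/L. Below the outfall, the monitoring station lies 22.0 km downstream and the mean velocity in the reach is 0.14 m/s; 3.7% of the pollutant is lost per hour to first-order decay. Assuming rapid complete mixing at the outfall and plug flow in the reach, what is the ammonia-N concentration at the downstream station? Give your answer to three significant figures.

Conservation of mass: C = (20100·0.2100 + 556.0·31.10) / 20660 = 21510/20660 = 1.041 mg/L.
Travel time t = 22.0·1000 / 0.14 = 157100 s = 43.65 h.
3.7%/h lost → k = −ln(1 − 0.037) = 0.03770 h⁻¹.
First-order decay: C = 1.041·exp(−k·t) = 1.041·0.1929 = 0.2009 mg/L.

0.201 mg/L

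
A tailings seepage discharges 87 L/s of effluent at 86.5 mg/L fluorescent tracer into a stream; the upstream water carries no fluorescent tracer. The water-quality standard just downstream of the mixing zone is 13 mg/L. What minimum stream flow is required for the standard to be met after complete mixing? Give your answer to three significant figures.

492 L/s

Set C_mix = 13: (Q·0 + 87.00·86.50) / (Q + 87.00) = 13
→ Q = 87.00·(86.50 − 13)/(13 − 0) = 491.9 L/s.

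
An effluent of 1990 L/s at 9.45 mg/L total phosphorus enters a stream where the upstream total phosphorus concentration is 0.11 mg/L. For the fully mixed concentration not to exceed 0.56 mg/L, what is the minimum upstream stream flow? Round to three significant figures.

Set C_mix = 0.56: (Q·0.1100 + 1990·9.450) / (Q + 1990) = 0.56
→ Q = 1990·(9.450 − 0.56)/(0.56 − 0.1100) = 39310 L/s.

39300 L/s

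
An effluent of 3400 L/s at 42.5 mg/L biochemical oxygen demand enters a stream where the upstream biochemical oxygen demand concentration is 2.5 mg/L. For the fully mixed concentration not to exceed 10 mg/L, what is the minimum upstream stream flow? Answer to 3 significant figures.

Set C_mix = 10: (Q·2.500 + 3400·42.50) / (Q + 3400) = 10
→ Q = 3400·(42.50 − 10)/(10 − 2.500) = 14730 L/s.

14700 L/s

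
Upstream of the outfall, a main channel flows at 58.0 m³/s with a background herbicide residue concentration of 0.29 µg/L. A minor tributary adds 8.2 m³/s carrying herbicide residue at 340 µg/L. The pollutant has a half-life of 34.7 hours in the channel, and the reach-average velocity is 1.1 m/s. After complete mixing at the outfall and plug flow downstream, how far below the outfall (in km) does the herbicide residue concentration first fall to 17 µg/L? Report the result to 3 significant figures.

181 km

Mixed concentration C = ΣQC/ΣQ = (58.00·0.2900 + 8.200·340.0) / 66.20 = 2805/66.20 = 42.37 µg/L.
Half-life 34.7 h → k = ln 2 / 34.7 = 0.01998 h⁻¹ = 0.4794 d⁻¹.
Set 42.37·exp(−k·t) = 17 → t = ln(42.37/17)/k = 164600 s = 45.72 h.
Distance = v·t = 1.1·164600 = 181000 m = 181.0 km.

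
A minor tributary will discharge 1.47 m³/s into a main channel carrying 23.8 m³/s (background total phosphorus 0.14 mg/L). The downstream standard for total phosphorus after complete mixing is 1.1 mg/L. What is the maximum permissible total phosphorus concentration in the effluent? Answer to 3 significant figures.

At the limit, (Qr·Cr + Qe·Cₑ)/(Qr + Qe) = 1.1:
Cₑ = (25.27·1.1 − 23.80·0.1400) / 1.470 = 16.64 mg/L.

16.6 mg/L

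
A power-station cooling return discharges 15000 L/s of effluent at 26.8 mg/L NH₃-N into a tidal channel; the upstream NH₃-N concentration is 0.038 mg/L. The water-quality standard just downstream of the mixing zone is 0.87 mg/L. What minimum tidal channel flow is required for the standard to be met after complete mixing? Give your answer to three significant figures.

467000 L/s

Set C_mix = 0.87: (Q·0.03800 + 15000·26.80) / (Q + 15000) = 0.87
→ Q = 15000·(26.80 − 0.87)/(0.87 − 0.03800) = 467500 L/s.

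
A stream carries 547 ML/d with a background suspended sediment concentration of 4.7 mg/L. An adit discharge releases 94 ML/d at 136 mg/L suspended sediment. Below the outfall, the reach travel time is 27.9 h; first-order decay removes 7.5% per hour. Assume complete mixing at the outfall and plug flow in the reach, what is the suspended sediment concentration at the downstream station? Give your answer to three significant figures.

2.72 mg/L

Flow-weighted average: C = (547.0·4.700 + 94.00·136.0) / 641.0 = 15350/641.0 = 23.95 mg/L.
7.5%/h lost → k = −ln(1 − 0.075) = 0.07796 h⁻¹.
Applying C = C₀e^(−kt): 23.95 × 0.1136 = 2.721 mg/L.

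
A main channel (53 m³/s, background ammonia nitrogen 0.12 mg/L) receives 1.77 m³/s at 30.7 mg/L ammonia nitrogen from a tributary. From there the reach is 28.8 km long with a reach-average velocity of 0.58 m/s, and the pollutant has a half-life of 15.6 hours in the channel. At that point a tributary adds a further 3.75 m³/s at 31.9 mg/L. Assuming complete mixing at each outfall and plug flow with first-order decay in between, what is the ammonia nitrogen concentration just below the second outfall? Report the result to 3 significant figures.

Mixed concentration C = ΣQC/ΣQ = (53.00·0.1200 + 1.770·30.70) / 54.77 = 60.70/54.77 = 1.108 mg/L; combined flow 54.77 m³/s.
Travel time t = 28.8·1000 / 0.58 = 49660 s = 13.79 h.
Half-life 15.6 h → k = ln 2 / 15.6 = 0.04443 h⁻¹ = 1.066 d⁻¹.
Applying C = C₀e^(−kt): 1.108 × 0.5418 = 0.6004 mg/L.
At the second outfall, C = (54.77·0.6004 + 3.750·31.90) / (54.77 + 3.750) = 2.606 mg/L.

2.61 mg/L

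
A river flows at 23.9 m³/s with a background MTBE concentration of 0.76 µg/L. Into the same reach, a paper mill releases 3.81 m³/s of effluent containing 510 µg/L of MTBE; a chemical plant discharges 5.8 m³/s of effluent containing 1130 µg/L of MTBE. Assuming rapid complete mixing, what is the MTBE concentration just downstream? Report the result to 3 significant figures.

254 µg/L

Mixed concentration C = ΣQC/ΣQ = (23.90·0.7600 + 3.810·510.0 + 5.800·1130) / 33.51 = 8515/33.51 = 254.1 µg/L.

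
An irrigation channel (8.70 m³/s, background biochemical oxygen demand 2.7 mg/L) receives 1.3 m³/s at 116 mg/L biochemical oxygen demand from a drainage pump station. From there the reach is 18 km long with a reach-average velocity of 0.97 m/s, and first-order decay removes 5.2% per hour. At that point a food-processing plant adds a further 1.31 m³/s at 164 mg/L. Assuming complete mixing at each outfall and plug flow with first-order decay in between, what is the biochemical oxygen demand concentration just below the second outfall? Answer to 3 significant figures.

After mixing, C = (8.700·2.700 + 1.300·116.0) / 10.00 = 174.3/10.00 = 17.43 mg/L; combined flow 10.00 m³/s.
Travel time t = 18·1000 / 0.97 = 18560 s = 5.155 h.
5.2%/h lost → k = −ln(1 − 0.052) = 0.05340 h⁻¹.
First-order decay: C = 17.43·exp(−k·t) = 17.43·0.7594 = 13.24 mg/L.
At the second outfall, C = (10.00·13.24 + 1.310·164.0) / (10.00 + 1.310) = 30.70 mg/L.

30.7 mg/L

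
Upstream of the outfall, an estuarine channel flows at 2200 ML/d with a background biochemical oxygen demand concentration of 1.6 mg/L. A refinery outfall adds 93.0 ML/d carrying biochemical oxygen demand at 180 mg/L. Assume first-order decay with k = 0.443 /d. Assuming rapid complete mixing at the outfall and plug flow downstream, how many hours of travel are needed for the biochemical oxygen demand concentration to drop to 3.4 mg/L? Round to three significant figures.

Flow-weighted average: C = (2200·1.600 + 93.00·180.0) / 2293 = 20260/2293 = 8.836 mg/L.
8.836·exp(−k·t) = 3.4 → t = ln(8.836/3.4)/k = 186300 s = 51.74 h.

51.7 h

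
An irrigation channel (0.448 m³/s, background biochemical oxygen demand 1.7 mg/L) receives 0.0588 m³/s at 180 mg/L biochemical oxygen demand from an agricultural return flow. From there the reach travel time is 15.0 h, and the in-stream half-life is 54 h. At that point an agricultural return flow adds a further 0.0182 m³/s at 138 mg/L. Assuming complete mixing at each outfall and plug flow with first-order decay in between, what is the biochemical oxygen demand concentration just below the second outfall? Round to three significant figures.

Flow-weighted average: C = (0.4480·1.700 + 0.05880·180.0) / 0.5068 = 11.35/0.5068 = 22.39 mg/L; combined flow 0.5068 m³/s.
Half-life 54 h → k = ln 2 / 54 = 0.01284 h⁻¹ = 0.3081 d⁻¹.
Applying C = C₀e^(−kt): 22.39 × 0.8249 = 18.47 mg/L.
Second outfall: C = (0.5068·18.47 + 0.01820·138.0)/0.5250 = 22.61 mg/L.

22.6 mg/L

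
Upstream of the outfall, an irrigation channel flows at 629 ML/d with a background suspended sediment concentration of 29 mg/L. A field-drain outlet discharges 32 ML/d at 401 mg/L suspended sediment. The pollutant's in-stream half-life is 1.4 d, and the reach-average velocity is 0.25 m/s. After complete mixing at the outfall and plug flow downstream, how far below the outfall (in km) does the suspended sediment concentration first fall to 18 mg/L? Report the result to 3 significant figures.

Flow-weighted average: C = (629.0·29.00 + 32.00·401.0) / 661.0 = 31070/661.0 = 47.01 mg/L.
Half-life 1.4 d → k = ln 2 / 1.4 = 0.4951 d⁻¹.
Set 47.01·exp(−k·t) = 18 → t = ln(47.01/18)/k = 167500 s = 46.53 h.
Distance = v·t = 0.25·167500 = 41880 m = 41.88 km.

41.9 km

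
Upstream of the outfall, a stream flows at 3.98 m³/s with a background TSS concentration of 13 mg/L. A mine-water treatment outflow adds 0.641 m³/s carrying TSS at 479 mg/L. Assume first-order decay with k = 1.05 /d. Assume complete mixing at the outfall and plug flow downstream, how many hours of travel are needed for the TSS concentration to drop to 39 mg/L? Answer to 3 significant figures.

15.7 h

Mass balance: C = (3.980·13.00 + 0.6410·479.0) / 4.621 = 358.8/4.621 = 77.64 mg/L.
77.64·exp(−k·t) = 39 → t = ln(77.64/39)/k = 56660 s = 15.74 h.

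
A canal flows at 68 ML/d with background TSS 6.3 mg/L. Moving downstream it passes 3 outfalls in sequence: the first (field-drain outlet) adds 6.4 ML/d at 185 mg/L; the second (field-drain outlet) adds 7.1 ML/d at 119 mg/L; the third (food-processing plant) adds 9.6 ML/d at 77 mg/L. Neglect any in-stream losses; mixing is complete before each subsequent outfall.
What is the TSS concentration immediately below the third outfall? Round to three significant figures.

Outfall 1: combined Q = 74.40 ML/d; C = (68.00·6.300 + 6.400·185.0)/74.40 = 21.67 mg/L.
Outfall 2: combined Q = 81.50 ML/d; C = (74.40·21.67 + 7.100·119.0)/81.50 = 30.15 mg/L.
Outfall 3: combined Q = 91.10 ML/d; C = (81.50·30.15 + 9.600·77.00)/91.10 = 35.09 mg/L.

35.1 mg/L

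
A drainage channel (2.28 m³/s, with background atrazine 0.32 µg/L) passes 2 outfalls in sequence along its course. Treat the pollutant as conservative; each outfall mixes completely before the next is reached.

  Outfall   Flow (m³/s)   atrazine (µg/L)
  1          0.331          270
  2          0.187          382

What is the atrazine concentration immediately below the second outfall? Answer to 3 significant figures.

After outfall 1: Q = 2.280 + 0.3310 = 2.611 m³/s; C = (2.280·0.3200 + 0.3310·270.0)/2.611 = 34.51 µg/L.
After outfall 2: Q = 2.611 + 0.1870 = 2.798 m³/s; C = (2.611·34.51 + 0.1870·382.0)/2.798 = 57.73 µg/L.

57.7 µg/L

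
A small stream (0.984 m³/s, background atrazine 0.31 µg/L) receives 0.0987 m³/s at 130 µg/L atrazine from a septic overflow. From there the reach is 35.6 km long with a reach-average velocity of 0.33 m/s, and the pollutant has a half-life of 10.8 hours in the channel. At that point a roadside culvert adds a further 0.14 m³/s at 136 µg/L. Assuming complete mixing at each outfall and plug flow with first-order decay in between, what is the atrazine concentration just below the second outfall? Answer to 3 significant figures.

After mixing, C = (0.9840·0.3100 + 0.09870·130.0) / 1.083 = 13.14/1.083 = 12.13 µg/L; combined flow 1.083 m³/s.
Travel time t = 35.6·1000 / 0.33 = 107900 s = 29.97 h.
Half-life 10.8 h → k = ln 2 / 10.8 = 0.06418 h⁻¹ = 1.540 d⁻¹.
Applying C = C₀e^(−kt): 12.13 × 0.1461 = 1.773 µg/L.
Second outfall: C = (1.083·1.773 + 0.1400·136.0)/1.223 = 17.14 µg/L.

17.1 µg/L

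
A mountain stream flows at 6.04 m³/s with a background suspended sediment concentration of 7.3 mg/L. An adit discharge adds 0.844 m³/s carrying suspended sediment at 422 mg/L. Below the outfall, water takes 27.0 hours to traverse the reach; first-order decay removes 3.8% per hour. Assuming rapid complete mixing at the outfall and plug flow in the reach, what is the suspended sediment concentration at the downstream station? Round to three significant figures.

20.4 mg/L

Mixed concentration C = ΣQC/ΣQ = (6.040·7.300 + 0.8440·422.0) / 6.884 = 400.3/6.884 = 58.14 mg/L.
3.8%/h lost → k = −ln(1 − 0.038) = 0.03874 h⁻¹.
First-order decay: C = 58.14·exp(−k·t) = 58.14·0.3513 = 20.43 mg/L.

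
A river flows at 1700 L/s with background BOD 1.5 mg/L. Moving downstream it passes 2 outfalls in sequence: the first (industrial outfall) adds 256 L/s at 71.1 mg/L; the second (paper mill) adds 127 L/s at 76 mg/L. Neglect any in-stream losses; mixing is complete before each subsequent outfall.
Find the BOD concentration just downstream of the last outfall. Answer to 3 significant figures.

Below outfall 1: Q → 1956 L/s, C = (1700·1.500 + 256.0·71.10)/1956 = 10.61 mg/L.
Below outfall 2: Q → 2083 L/s, C = (1956·10.61 + 127.0·76.00)/2083 = 14.60 mg/L.

14.6 mg/L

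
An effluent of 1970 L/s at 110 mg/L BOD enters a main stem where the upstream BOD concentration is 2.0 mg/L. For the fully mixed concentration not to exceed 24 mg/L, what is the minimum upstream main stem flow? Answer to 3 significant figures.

Set C_mix = 24: (Q·2.000 + 1970·110.0) / (Q + 1970) = 24
→ Q = 1970·(110.0 − 24)/(24 − 2.000) = 7701 L/s.

7700 L/s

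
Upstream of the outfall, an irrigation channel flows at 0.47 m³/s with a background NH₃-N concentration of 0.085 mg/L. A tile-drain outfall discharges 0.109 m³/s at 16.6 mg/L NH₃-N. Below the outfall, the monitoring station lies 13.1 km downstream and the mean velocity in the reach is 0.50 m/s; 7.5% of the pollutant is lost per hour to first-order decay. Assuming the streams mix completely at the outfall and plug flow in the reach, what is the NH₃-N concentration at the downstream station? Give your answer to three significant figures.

Mixed concentration C = ΣQC/ΣQ = (0.4700·0.08500 + 0.1090·16.60) / 0.5790 = 1.849/0.5790 = 3.194 mg/L.
Travel time t = 13.1·1000 / 0.50 = 26200 s = 7.278 h.
7.5%/h lost → k = −ln(1 − 0.075) = 0.07796 h⁻¹.
Applying C = C₀e^(−kt): 3.194 × 0.5670 = 1.811 mg/L.

1.81 mg/L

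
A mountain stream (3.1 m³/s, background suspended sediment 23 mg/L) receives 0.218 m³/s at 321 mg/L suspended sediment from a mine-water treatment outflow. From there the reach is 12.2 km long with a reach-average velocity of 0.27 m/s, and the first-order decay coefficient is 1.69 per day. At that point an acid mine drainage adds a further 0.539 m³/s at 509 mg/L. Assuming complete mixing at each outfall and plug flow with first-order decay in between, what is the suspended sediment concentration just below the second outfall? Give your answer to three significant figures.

86.3 mg/L

Mixed concentration C = ΣQC/ΣQ = (3.100·23.00 + 0.2180·321.0) / 3.318 = 141.3/3.318 = 42.58 mg/L; combined flow 3.318 m³/s.
Travel time t = 12.2·1000 / 0.27 = 45190 s = 12.55 h.
Applying C = C₀e^(−kt): 42.58 × 0.4132 = 17.59 mg/L.
At the second outfall, C = (3.318·17.59 + 0.5390·509.0) / (3.318 + 0.5390) = 86.27 mg/L.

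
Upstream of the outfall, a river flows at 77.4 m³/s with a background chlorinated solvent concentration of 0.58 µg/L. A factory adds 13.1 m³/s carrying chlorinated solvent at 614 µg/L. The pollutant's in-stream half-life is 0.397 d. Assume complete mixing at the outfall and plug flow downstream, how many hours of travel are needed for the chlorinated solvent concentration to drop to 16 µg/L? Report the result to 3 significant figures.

Flow-weighted average: C = (77.40·0.5800 + 13.10·614.0) / 90.50 = 8088/90.50 = 89.37 µg/L.
Half-life 0.397 d → k = ln 2 / 0.397 = 1.746 d⁻¹.
89.37·exp(−k·t) = 16 → t = ln(89.37/16)/k = 85130 s = 23.65 h.

23.6 h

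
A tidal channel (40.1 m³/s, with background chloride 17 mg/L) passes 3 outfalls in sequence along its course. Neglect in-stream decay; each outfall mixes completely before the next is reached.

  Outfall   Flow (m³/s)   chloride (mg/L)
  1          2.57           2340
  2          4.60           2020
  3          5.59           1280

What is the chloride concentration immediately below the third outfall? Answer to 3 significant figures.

438 mg/L

Below outfall 1: Q → 42.67 m³/s, C = (40.10·17.00 + 2.570·2340)/42.67 = 156.9 mg/L.
Below outfall 2: Q → 47.27 m³/s, C = (42.67·156.9 + 4.600·2020)/47.27 = 338.2 mg/L.
Below outfall 3: Q → 52.86 m³/s, C = (47.27·338.2 + 5.590·1280)/52.86 = 437.8 mg/L.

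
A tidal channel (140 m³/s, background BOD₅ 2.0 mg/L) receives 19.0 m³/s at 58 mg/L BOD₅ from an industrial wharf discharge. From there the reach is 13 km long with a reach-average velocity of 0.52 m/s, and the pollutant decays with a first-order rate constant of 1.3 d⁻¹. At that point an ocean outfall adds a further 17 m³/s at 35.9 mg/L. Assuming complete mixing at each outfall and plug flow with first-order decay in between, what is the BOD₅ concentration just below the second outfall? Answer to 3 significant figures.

8.86 mg/L

Mass balance: C = (140.0·2.000 + 19.00·58.00) / 159.0 = 1382/159.0 = 8.692 mg/L; combined flow 159.0 m³/s.
Travel time t = 13·1000 / 0.52 = 25000 s = 6.944 h.
Applying C = C₀e^(−kt): 8.692 × 0.6865 = 5.967 mg/L.
Second outfall: C = (159.0·5.967 + 17.00·35.90)/176.0 = 8.858 mg/L.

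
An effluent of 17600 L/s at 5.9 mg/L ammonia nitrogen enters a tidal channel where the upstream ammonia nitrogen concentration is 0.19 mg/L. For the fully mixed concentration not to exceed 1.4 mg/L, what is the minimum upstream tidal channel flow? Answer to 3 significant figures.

65500 L/s

Set C_mix = 1.4: (Q·0.1900 + 17600·5.900) / (Q + 17600) = 1.4
→ Q = 17600·(5.900 − 1.4)/(1.4 − 0.1900) = 65450 L/s.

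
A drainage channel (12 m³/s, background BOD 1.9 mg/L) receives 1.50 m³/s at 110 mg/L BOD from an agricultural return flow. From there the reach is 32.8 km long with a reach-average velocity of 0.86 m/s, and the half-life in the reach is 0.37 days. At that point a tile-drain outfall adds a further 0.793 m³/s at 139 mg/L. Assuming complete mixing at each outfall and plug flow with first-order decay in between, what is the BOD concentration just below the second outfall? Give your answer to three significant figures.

Conservation of mass: C = (12.00·1.900 + 1.500·110.0) / 13.50 = 187.8/13.50 = 13.91 mg/L; combined flow 13.50 m³/s.
Travel time t = 32.8·1000 / 0.86 = 38140 s = 10.59 h.
Half-life 0.37 d → k = ln 2 / 0.37 = 1.873 d⁻¹.
First-order decay: C = 13.91·exp(−k·t) = 13.91·0.4374 = 6.084 mg/L.
Second outfall: C = (13.50·6.084 + 0.7930·139.0)/14.29 = 13.46 mg/L.

13.5 mg/L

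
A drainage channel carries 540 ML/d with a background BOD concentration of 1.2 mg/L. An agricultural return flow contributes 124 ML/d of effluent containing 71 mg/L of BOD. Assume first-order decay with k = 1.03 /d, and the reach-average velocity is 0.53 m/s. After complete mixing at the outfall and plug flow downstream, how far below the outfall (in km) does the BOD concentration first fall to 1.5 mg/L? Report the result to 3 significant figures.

100 km

Mass balance: C = (540.0·1.200 + 124.0·71.00) / 664.0 = 9452/664.0 = 14.23 mg/L.
Set 14.23·exp(−k·t) = 1.5 → t = ln(14.23/1.5)/k = 188800 s = 52.43 h.
Distance = v·t = 0.53·188800 = 100000 m = 100.0 km.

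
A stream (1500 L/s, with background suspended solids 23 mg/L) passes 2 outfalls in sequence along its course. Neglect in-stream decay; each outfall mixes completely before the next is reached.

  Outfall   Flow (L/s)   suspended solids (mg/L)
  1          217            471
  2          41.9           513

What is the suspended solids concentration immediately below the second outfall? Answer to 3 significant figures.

Below outfall 1: Q → 1717 L/s, C = (1500·23.00 + 217.0·471.0)/1717 = 79.62 mg/L.
Below outfall 2: Q → 1759 L/s, C = (1717·79.62 + 41.90·513.0)/1759 = 89.94 mg/L.

89.9 mg/L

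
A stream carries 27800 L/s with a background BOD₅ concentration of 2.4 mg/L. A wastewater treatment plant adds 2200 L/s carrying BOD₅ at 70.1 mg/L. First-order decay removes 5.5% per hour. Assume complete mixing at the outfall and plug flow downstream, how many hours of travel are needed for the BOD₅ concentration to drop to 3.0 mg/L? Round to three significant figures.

After mixing, C = (27800·2.400 + 2200·70.10) / 30000 = 220900/30000 = 7.365 mg/L.
5.5%/h lost → k = −ln(1 − 0.055) = 0.05657 h⁻¹.
7.365·exp(−k·t) = 3.0 → t = ln(7.365/3.0)/k = 57150 s = 15.88 h.

15.9 h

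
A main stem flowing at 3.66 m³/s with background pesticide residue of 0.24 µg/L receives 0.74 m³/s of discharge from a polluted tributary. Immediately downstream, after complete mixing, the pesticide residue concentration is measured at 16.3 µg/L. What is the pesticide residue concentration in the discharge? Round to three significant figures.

95.7 µg/L

Mass balance: 3.660·0.2400 + 0.7400·Cₑ = 4.400·16.30
→ Cₑ = (4.400·16.30 − 3.660·0.2400) / 0.7400 = 95.73 µg/L.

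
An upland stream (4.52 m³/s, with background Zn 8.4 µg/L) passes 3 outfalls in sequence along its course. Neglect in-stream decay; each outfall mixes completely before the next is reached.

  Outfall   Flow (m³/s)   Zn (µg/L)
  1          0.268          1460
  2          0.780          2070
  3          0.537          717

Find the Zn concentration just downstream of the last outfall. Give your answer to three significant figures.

Outfall 1: combined Q = 4.788 m³/s; C = (4.520·8.400 + 0.2680·1460)/4.788 = 89.65 µg/L.
Outfall 2: combined Q = 5.568 m³/s; C = (4.788·89.65 + 0.7800·2070)/5.568 = 367.1 µg/L.
Outfall 3: combined Q = 6.105 m³/s; C = (5.568·367.1 + 0.5370·717.0)/6.105 = 397.9 µg/L.

398 µg/L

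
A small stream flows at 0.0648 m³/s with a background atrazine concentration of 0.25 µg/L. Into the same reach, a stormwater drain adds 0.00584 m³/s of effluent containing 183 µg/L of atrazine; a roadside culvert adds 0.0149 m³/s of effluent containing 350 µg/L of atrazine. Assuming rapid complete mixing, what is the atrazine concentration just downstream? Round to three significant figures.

Mixed concentration C = ΣQC/ΣQ = (0.06480·0.2500 + 0.005840·183.0 + 0.01490·350.0) / 0.08554 = 6.300/0.08554 = 73.65 µg/L.

73.6 µg/L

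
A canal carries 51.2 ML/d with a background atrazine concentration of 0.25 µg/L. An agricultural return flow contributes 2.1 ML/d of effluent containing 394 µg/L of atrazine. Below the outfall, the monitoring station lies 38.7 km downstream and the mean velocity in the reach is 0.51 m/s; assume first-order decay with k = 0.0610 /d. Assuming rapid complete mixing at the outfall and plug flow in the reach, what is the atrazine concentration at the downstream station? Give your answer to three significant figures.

14.9 µg/L

Mixed concentration C = ΣQC/ΣQ = (51.20·0.2500 + 2.100·394.0) / 53.30 = 840.2/53.30 = 15.76 µg/L.
Travel time t = 38.7·1000 / 0.51 = 75880 s = 21.08 h.
Applying C = C₀e^(−kt): 15.76 × 0.9478 = 14.94 µg/L.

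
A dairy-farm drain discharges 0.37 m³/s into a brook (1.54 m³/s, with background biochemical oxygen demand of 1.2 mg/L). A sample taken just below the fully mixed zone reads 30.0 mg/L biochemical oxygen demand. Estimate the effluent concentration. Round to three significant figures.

Mass balance: 1.540·1.200 + 0.3700·Cₑ = 1.910·30.00
→ Cₑ = (1.910·30.00 − 1.540·1.200) / 0.3700 = 149.9 mg/L.

150 mg/L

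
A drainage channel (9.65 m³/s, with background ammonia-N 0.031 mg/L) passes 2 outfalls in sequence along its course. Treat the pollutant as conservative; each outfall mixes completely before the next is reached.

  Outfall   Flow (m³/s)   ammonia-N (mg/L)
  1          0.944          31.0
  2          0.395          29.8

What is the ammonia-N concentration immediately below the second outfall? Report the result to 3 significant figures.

Below outfall 1: Q → 10.59 m³/s, C = (9.650·0.03100 + 0.9440·31.00)/10.59 = 2.791 mg/L.
Below outfall 2: Q → 10.99 m³/s, C = (10.59·2.791 + 0.3950·29.80)/10.99 = 3.761 mg/L.

3.76 mg/L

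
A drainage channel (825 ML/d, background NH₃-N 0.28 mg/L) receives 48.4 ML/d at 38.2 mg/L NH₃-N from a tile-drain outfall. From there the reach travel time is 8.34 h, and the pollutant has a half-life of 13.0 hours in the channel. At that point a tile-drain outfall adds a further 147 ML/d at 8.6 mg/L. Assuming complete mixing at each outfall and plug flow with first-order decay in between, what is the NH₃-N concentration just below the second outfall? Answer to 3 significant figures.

Conservation of mass: C = (825.0·0.2800 + 48.40·38.20) / 873.4 = 2080/873.4 = 2.381 mg/L; combined flow 873.4 ML/d.
Half-life 13.0 h → k = ln 2 / 13.0 = 0.05332 h⁻¹ = 1.280 d⁻¹.
First-order decay: C = 2.381·exp(−k·t) = 2.381·0.6410 = 1.527 mg/L.
Second outfall: C = (873.4·1.527 + 147.0·8.600)/1020 = 2.546 mg/L.

2.55 mg/L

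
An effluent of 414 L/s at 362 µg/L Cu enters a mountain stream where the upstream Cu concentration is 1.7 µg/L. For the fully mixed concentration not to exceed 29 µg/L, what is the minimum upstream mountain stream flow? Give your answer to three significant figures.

5050 L/s

Set C_mix = 29: (Q·1.700 + 414.0·362.0) / (Q + 414.0) = 29
→ Q = 414.0·(362.0 − 29)/(29 − 1.700) = 5050 L/s.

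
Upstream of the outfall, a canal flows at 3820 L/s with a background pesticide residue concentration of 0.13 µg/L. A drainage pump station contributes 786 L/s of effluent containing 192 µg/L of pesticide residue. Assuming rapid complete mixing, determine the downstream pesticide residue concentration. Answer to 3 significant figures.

Mass balance: C = (3820·0.1300 + 786.0·192.0) / 4606 = 151400/4606 = 32.87 µg/L.

32.9 µg/L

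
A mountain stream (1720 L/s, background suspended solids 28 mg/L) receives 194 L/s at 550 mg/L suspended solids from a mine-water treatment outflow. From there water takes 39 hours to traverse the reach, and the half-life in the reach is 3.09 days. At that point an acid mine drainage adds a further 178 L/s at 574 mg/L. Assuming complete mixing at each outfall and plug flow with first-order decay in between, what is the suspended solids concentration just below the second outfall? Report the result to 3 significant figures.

After mixing, C = (1720·28.00 + 194.0·550.0) / 1914 = 154900/1914 = 80.91 mg/L; combined flow 1914 L/s.
Half-life 3.09 d → k = ln 2 / 3.09 = 0.2243 d⁻¹.
Decay over the reach: 80.91·exp(−kt) = 80.91·0.6945 = 56.19 mg/L.
At the second outfall, C = (1914·56.19 + 178.0·574.0) / (1914 + 178.0) = 100.3 mg/L.

100 mg/L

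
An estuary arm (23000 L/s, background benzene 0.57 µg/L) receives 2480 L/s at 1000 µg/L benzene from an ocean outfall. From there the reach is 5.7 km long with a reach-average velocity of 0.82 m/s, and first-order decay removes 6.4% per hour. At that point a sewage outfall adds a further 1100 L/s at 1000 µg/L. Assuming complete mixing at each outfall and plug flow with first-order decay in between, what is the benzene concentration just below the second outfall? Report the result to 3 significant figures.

Mixed concentration C = ΣQC/ΣQ = (23000·0.5700 + 2480·1000) / 25480 = 2493000/25480 = 97.85 µg/L; combined flow 25480 L/s.
Travel time t = 5.7·1000 / 0.82 = 6951 s = 1.931 h.
6.4%/h lost → k = −ln(1 − 0.064) = 0.06614 h⁻¹.
Applying C = C₀e^(−kt): 97.85 × 0.8801 = 86.11 µg/L.
Second outfall: C = (25480·86.11 + 1100·1000)/26580 = 123.9 µg/L.

124 µg/L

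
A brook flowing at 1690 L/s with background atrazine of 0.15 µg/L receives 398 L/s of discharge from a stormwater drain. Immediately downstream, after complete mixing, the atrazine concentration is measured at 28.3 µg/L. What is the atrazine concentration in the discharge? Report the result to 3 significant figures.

Mass balance: 1690·0.1500 + 398.0·Cₑ = 2088·28.30
→ Cₑ = (2088·28.30 − 1690·0.1500) / 398.0 = 147.8 µg/L.

148 µg/L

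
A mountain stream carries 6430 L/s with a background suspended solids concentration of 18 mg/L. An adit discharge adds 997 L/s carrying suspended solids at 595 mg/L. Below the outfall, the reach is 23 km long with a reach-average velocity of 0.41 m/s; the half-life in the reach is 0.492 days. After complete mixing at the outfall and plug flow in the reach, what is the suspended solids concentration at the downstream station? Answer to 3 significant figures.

38.2 mg/L

Mixed concentration C = ΣQC/ΣQ = (6430·18.00 + 997.0·595.0) / 7427 = 709000/7427 = 95.46 mg/L.
Travel time t = 23·1000 / 0.41 = 56100 s = 15.58 h.
Half-life 0.492 d → k = ln 2 / 0.492 = 1.409 d⁻¹.
Applying C = C₀e^(−kt): 95.46 × 0.4006 = 38.24 mg/L.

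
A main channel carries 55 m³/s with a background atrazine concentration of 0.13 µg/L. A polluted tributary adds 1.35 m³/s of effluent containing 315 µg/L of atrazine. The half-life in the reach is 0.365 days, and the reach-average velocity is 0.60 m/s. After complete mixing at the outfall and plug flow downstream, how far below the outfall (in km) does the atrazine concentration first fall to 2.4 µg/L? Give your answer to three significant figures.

31.7 km

Mass balance: C = (55.00·0.1300 + 1.350·315.0) / 56.35 = 432.4/56.35 = 7.673 µg/L.
Half-life 0.365 d → k = ln 2 / 0.365 = 1.899 d⁻¹.
Set 7.673·exp(−k·t) = 2.4 → t = ln(7.673/2.4)/k = 52880 s = 14.69 h.
Distance = v·t = 0.60·52880 = 31730 m = 31.73 km.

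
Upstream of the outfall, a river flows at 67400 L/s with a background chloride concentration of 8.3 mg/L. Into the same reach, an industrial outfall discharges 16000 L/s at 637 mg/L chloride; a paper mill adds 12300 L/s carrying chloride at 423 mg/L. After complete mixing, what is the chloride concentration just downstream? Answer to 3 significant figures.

Mass balance: C = (67400·8.300 + 16000·637.0 + 12300·423.0) / 95700 = 15950000/95700 = 166.7 mg/L.

167 mg/L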